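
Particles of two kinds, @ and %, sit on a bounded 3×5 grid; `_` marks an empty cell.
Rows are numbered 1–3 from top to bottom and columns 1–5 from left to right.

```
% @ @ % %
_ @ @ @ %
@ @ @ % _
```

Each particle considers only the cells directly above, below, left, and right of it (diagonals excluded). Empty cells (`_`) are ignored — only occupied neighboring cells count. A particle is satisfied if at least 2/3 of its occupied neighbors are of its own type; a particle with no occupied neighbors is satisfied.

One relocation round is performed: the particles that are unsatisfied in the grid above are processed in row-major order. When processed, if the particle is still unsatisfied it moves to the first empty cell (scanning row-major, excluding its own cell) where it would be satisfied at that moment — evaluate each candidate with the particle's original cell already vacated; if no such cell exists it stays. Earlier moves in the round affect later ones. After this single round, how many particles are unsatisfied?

Initially unsatisfied (in order): (1,1), (1,4), (2,4), (2,5), (3,4).
  (1,1) → (3,5).
  (1,4): no empty cell satisfies it; stays.
  (2,4) → (1,1).
  (2,5): now satisfied by earlier moves; stays.
  (3,4) → (2,4).
Resulting grid:
@ @ @ % %
_ @ @ % %
@ @ @ _ %
All satisfied now.

0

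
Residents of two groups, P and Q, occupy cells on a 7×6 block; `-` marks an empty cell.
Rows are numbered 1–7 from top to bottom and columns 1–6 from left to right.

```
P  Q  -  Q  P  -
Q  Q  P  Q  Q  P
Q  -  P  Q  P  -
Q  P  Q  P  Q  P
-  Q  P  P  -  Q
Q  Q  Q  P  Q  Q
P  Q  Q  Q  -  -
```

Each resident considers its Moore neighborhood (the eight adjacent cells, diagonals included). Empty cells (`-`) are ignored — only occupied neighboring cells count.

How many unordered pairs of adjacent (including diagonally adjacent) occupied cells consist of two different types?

44

Scan each occupied cell's neighbors to the right and below (and the two forward diagonals) so each pair is counted once.
From row 1: 8 unlike of 13 pairs (running 8/13).
From row 2: 8 unlike of 16 pairs (running 16/29).
From row 3: 6 unlike of 13 pairs (running 22/42).
From row 4: 10 unlike of 16 pairs (running 32/58).
From row 5: 5 unlike of 13 pairs (running 37/71).
From row 6: 6 unlike of 16 pairs (running 43/87).
From row 7: 1 unlike of 3 pairs (running 44/90).
Total adjacent occupied pairs: 90; unlike-type pairs: 44.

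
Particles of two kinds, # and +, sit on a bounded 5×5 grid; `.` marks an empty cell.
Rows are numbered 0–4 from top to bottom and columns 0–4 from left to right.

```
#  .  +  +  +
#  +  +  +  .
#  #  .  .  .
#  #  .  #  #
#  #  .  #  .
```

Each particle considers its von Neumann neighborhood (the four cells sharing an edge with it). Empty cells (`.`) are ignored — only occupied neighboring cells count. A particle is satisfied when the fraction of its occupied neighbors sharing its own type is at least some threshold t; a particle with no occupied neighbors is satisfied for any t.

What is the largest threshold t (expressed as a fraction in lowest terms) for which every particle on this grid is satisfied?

Row 0: (0,0)# 1/1 · (0,2)+ 2/2 · (0,3)+ 3/3 · (0,4)+ 1/1
Row 1: (1,0)# 2/3 · (1,1)+ 1/3 · (1,2)+ 3/3 · (1,3)+ 2/2
Row 2: (2,0)# 3/3 · (2,1)# 2/3
Row 3: (3,0)# 3/3 · (3,1)# 3/3 · (3,3)# 2/2 · (3,4)# 1/1
Row 4: (4,0)# 2/2 · (4,1)# 2/2 · (4,3)# 1/1
The smallest same-type fraction is 1/3 at (1,1), which reduces to 1/3. Any threshold above that leaves this particle unsatisfied.

1/3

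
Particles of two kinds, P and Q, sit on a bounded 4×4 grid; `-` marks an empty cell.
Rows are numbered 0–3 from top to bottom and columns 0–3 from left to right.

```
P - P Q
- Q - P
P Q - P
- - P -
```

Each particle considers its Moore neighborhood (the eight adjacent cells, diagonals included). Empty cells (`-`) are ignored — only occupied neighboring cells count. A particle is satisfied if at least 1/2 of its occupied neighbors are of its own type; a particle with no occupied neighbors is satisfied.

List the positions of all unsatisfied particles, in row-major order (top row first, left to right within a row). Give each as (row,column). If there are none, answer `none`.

(0,0), (0,2), (0,3), (1,1), (2,0), (2,1)

(0,0)P 0/1 ✗
(0,2)P 1/3 ✗
(0,3)Q 0/2 ✗
(1,1)Q 1/4 ✗
(1,3)P 2/3 ✓
(2,0)P 0/2 ✗
(2,1)Q 1/3 ✗
(2,3)P 2/2 ✓
(3,2)P 1/2 ✓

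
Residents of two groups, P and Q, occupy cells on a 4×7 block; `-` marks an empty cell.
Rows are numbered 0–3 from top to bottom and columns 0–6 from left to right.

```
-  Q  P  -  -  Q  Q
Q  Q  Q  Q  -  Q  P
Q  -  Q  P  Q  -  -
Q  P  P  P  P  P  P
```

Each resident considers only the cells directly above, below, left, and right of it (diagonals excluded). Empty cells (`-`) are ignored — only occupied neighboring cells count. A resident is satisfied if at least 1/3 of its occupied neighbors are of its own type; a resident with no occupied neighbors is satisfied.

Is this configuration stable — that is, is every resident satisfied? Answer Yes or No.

No

Row 0: (0,1)Q 1/2 ✓ · (0,2)P 0/2 ✗ · (0,5)Q 2/2 ✓ · (0,6)Q 1/2 ✓
Row 1: (1,0)Q 2/2 ✓ · (1,1)Q 3/3 ✓ · (1,2)Q 3/4 ✓ · (1,3)Q 1/2 ✓ · (1,5)Q 1/2 ✓ · (1,6)P 0/2 ✗
Row 2: (2,0)Q 2/2 ✓ · (2,2)Q 1/3 ✓ · (2,3)P 1/4 ✗ · (2,4)Q 0/2 ✗
Row 3: (3,0)Q 1/2 ✓ · (3,1)P 1/2 ✓ · (3,2)P 2/3 ✓ · (3,3)P 3/3 ✓ · (3,4)P 2/3 ✓ · (3,5)P 2/2 ✓ · (3,6)P 1/1 ✓
For instance (0,2) has only 0/2 same-type neighbors, below 1/3.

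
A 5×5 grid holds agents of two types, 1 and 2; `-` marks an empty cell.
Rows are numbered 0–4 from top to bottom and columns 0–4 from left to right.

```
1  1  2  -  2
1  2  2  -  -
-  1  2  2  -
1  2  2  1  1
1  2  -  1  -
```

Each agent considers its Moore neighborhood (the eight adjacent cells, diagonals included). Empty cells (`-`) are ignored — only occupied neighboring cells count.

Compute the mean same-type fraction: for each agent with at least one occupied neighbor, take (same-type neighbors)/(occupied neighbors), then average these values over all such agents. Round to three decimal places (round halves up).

0.548

Row 0: (0,0)1 2/3 · (0,1)1 2/5 · (0,2)2 2/3 · (0,4)2 — no occupied neighbors
Row 1: (1,0)1 3/4 · (1,1)2 3/7 · (1,2)2 4/6
Row 2: (2,1)1 2/7 · (2,2)2 5/7 · (2,3)2 3/5
Row 3: (3,0)1 2/4 · (3,1)2 3/6 · (3,2)2 4/7 · (3,3)1 2/5 · (3,4)1 2/3
Row 4: (4,0)1 1/3 · (4,1)2 2/4 · (4,3)1 2/3
Sum over 17 agents: 2/3 + 2/5 + 2/3 + 3/4 + 3/7 + 4/6 + 2/7 + 5/7 + 3/5 + 2/4 + 3/6 + 4/7 + 2/5 + 2/3 + 1/3 + 2/4 + 2/3 = 559/60; mean = 559/60 ÷ 17 = 559/1020 = 0.548039… → 0.548.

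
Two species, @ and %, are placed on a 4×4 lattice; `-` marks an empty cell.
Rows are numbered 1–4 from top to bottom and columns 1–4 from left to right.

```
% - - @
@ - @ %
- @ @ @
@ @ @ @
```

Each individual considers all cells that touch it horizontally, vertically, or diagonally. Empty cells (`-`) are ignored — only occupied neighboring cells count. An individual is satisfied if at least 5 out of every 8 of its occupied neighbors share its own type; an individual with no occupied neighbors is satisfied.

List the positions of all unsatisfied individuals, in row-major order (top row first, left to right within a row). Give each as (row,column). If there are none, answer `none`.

(1,1), (1,4), (2,1), (2,4)

Row 1: (1,1)% 0/1 not · (1,4)@ 1/2 not
Row 2: (2,1)@ 1/2 not · (2,3)@ 4/5 satisfied · (2,4)% 0/4 not
Row 3: (3,2)@ 6/6 satisfied · (3,3)@ 6/7 satisfied · (3,4)@ 4/5 satisfied
Row 4: (4,1)@ 2/2 satisfied · (4,2)@ 4/4 satisfied · (4,3)@ 5/5 satisfied · (4,4)@ 3/3 satisfied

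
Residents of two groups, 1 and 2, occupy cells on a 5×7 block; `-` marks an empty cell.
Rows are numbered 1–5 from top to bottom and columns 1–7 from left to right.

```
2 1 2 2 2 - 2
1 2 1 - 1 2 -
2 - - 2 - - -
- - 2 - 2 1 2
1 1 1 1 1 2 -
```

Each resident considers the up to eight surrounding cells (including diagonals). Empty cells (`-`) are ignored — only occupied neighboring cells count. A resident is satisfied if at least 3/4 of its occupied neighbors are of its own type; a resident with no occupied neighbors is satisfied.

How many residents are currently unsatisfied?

Row 1: (1,1)2 1/3 not · (1,2)1 2/5 not · (1,3)2 2/4 not · (1,4)2 2/4 not · (1,5)2 2/3 not · (1,7)2 1/1 satisfied
Row 2: (2,1)1 1/4 not · (2,2)2 3/6 not · (2,3)1 1/5 not · (2,5)1 0/4 not · (2,6)2 2/3 not
Row 3: (3,1)2 1/2 not · (3,4)2 2/4 not
Row 4: (4,3)2 1/4 not · (4,5)2 2/5 not · (4,6)1 1/4 not · (4,7)2 1/2 not
Row 5: (5,1)1 1/1 satisfied · (5,2)1 2/3 not · (5,3)1 2/3 not · (5,4)1 2/4 not · (5,5)1 2/4 not · (5,6)2 2/4 not
Unsatisfied: (1,1), (1,2), (1,3), (1,4), (1,5), (2,1), (2,2), (2,3), (2,5), (2,6), (3,1), (3,4), (4,3), (4,5), (4,6), (4,7), (5,2), (5,3), (5,4), (5,5), (5,6) — 21 in total.

21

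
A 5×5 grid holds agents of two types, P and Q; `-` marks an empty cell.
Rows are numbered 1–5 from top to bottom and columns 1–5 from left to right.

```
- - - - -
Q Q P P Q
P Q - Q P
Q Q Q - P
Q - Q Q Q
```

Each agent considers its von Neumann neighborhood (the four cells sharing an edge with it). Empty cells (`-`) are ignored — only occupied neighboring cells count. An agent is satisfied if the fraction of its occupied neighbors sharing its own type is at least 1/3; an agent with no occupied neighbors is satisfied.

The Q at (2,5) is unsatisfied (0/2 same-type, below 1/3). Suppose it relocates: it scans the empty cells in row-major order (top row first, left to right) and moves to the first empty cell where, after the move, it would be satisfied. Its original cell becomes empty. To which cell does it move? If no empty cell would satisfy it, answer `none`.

Vacating (2,5). Empty cells in order:
  (1,1): 1/1 same-type → satisfied — stop here.

(1,1)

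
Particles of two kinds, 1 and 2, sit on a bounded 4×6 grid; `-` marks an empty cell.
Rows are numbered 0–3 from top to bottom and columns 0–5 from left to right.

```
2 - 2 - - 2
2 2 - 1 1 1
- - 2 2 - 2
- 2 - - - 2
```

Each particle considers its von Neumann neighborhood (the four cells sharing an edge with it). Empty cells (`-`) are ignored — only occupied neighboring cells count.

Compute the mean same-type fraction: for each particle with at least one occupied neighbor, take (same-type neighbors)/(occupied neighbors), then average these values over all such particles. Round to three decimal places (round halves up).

Row 0: (0,0)2 1/1 · (0,2)2 — no occupied neighbors · (0,5)2 0/1
Row 1: (1,0)2 2/2 · (1,1)2 1/1 · (1,3)1 1/2 · (1,4)1 2/2 · (1,5)1 1/3
Row 2: (2,2)2 1/1 · (2,3)2 1/2 · (2,5)2 1/2
Row 3: (3,1)2 — no occupied neighbors · (3,5)2 1/1
Sum over 11 particles: 1/1 + 0/1 + 2/2 + 1/1 + 1/2 + 2/2 + 1/3 + 1/1 + 1/2 + 1/2 + 1/1 = 47/6; mean = 47/6 ÷ 11 = 47/66 = 0.712121… → 0.712.

0.712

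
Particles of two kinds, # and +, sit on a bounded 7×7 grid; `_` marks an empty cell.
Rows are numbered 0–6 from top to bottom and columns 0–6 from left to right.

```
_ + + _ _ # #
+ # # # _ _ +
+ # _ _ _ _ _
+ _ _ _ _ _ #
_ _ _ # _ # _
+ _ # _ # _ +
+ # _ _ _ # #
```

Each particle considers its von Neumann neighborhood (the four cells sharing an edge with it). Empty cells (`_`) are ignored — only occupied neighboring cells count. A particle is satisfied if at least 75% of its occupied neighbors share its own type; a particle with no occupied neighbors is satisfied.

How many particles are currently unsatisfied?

Row 0: (0,1)+ 1/2 ✗ · (0,2)+ 1/2 ✗ · (0,5)# 1/1 ✓ · (0,6)# 1/2 ✗
Row 1: (1,0)+ 1/2 ✗ · (1,1)# 2/4 ✗ · (1,2)# 2/3 ✗ · (1,3)# 1/1 ✓ · (1,6)+ 0/1 ✗
Row 2: (2,0)+ 2/3 ✗ · (2,1)# 1/2 ✗
Row 3: (3,0)+ 1/1 ✓ · (3,6)# 0/0 ✓
Row 4: (4,3)# 0/0 ✓ · (4,5)# 0/0 ✓
Row 5: (5,0)+ 1/1 ✓ · (5,2)# 0/0 ✓ · (5,4)# 0/0 ✓ · (5,6)+ 0/1 ✗
Row 6: (6,0)+ 1/2 ✗ · (6,1)# 0/1 ✗ · (6,5)# 1/1 ✓ · (6,6)# 1/2 ✗
Unsatisfied: (0,1), (0,2), (0,6), (1,0), (1,1), (1,2), (1,6), (2,0), (2,1), (5,6), (6,0), (6,1), (6,6) — 13 in total.

13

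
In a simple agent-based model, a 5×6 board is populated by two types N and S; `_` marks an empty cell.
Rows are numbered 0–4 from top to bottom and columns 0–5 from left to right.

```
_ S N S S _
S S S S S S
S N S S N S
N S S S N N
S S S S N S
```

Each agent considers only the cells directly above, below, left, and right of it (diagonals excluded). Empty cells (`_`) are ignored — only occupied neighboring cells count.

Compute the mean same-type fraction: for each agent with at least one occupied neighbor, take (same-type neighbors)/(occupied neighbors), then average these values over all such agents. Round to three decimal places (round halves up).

0.595

Row 0: (0,1)S 1/2 · (0,2)N 0/3 · (0,3)S 2/3 · (0,4)S 2/2
Row 1: (1,0)S 2/2 · (1,1)S 3/4 · (1,2)S 3/4 · (1,3)S 4/4 · (1,4)S 3/4 · (1,5)S 2/2
Row 2: (2,0)S 1/3 · (2,1)N 0/4 · (2,2)S 3/4 · (2,3)S 3/4 · (2,4)N 1/4 · (2,5)S 1/3
Row 3: (3,0)N 0/3 · (3,1)S 2/4 · (3,2)S 4/4 · (3,3)S 3/4 · (3,4)N 3/4 · (3,5)N 1/3
Row 4: (4,0)S 1/2 · (4,1)S 3/3 · (4,2)S 3/3 · (4,3)S 2/3 · (4,4)N 1/3 · (4,5)S 0/2
Sum over 28 agents: 1/2 + 0/3 + 2/3 + 2/2 + 2/2 + 3/4 + 3/4 + 4/4 + 3/4 + 2/2 + 1/3 + 0/4 + 3/4 + 3/4 + 1/4 + 1/3 + 0/3 + 2/4 + 4/4 + 3/4 + 3/4 + 1/3 + 1/2 + 3/3 + 3/3 + 2/3 + 1/3 + 0/2 = 50/3; mean = 50/3 ÷ 28 = 25/42 = 0.595238… → 0.595.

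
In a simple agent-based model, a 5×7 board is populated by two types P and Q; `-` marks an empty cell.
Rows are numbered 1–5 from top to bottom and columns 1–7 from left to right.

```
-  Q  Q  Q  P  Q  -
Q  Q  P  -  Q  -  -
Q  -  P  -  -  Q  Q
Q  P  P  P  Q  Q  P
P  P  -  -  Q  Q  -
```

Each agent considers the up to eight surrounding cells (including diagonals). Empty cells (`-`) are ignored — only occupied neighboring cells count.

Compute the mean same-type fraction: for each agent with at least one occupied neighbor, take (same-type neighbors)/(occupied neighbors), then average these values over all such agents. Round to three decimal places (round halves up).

0.629

(1,2)Q 3/4
(1,3)Q 3/4
(1,4)Q 2/4
(1,5)P 0/3
(1,6)Q 1/2
(2,1)Q 3/3
(2,2)Q 4/6
(2,3)P 1/5
(2,5)Q 3/4
(3,1)Q 3/4
(3,3)P 4/5
(3,6)Q 4/5
(3,7)Q 2/3
(4,1)Q 1/4
(4,2)P 4/6
(4,3)P 4/4
(4,4)P 2/4
(4,5)Q 4/5
(4,6)Q 5/6
(4,7)P 0/4
(5,1)P 2/3
(5,2)P 3/4
(5,5)Q 3/4
(5,6)Q 3/4
Sum over 24 agents: 3/4 + 3/4 + 2/4 + 0/3 + 1/2 + 3/3 + 4/6 + 1/5 + 3/4 + 3/4 + 4/5 + 4/5 + 2/3 + 1/4 + 4/6 + 4/4 + 2/4 + 4/5 + 5/6 + 0/4 + 2/3 + 3/4 + 3/4 + 3/4 = 151/10; mean = 151/10 ÷ 24 = 151/240 = 0.629166… → 0.629.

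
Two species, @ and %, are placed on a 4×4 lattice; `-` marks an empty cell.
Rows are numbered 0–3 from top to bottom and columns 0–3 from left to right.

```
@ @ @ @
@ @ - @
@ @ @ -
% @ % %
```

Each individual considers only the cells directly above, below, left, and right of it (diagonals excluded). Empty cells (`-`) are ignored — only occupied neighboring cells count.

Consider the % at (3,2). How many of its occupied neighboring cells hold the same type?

1

Occupied neighbors of (3,2): (2,2)=@, (3,1)=@, (3,3)=%.
Same type (%): 1 of 3.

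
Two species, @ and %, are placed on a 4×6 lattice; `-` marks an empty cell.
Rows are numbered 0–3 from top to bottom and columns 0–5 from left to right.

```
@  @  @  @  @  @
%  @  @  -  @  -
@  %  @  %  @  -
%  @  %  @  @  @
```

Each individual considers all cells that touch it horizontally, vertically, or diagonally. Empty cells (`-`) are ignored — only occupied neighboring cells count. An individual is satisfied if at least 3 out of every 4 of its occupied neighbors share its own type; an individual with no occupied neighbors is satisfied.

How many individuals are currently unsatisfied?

(0,0)@ 2/3 ✗
(0,1)@ 4/5 ✓
(0,2)@ 4/4 ✓
(0,3)@ 4/4 ✓
(0,4)@ 3/3 ✓
(0,5)@ 2/2 ✓
(1,0)% 1/5 ✗
(1,1)@ 6/8 ✓
(1,2)@ 5/7 ✗
(1,4)@ 4/5 ✓
(2,0)@ 2/5 ✗
(2,1)% 3/8 ✗
(2,2)@ 4/7 ✗
(2,3)% 1/7 ✗
(2,4)@ 4/5 ✓
(3,0)% 1/3 ✗
(3,1)@ 2/5 ✗
(3,2)% 2/5 ✗
(3,3)@ 3/5 ✗
(3,4)@ 3/4 ✓
(3,5)@ 2/2 ✓
Unsatisfied: (0,0), (1,0), (1,2), (2,0), (2,1), (2,2), (2,3), (3,0), (3,1), (3,2), (3,3) — 11 in total.

11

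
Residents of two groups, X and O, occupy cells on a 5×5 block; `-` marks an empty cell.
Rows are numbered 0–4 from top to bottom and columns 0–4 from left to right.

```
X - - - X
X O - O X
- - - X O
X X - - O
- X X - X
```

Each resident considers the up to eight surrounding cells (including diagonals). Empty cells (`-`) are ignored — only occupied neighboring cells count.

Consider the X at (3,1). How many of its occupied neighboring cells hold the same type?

Occupied neighbors of (3,1): (3,0)=X, (4,1)=X, (4,2)=X.
Same type (X): 3 of 3.

3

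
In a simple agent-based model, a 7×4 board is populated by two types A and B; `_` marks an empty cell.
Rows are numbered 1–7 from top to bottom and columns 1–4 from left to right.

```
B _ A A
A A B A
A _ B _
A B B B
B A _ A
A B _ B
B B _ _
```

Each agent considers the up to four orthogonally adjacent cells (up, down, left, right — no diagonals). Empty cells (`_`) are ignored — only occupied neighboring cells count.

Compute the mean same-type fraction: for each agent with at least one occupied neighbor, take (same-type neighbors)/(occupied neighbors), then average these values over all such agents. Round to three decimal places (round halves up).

0.448

(1,1)B 0/1
(1,3)A 1/2
(1,4)A 2/2
(2,1)A 2/3
(2,2)A 1/2
(2,3)B 1/4
(2,4)A 1/2
(3,1)A 2/2
(3,3)B 2/2
(4,1)A 1/3
(4,2)B 1/3
(4,3)B 3/3
(4,4)B 1/2
(5,1)B 0/3
(5,2)A 0/3
(5,4)A 0/2
(6,1)A 0/3
(6,2)B 1/3
(6,4)B 0/1
(7,1)B 1/2
(7,2)B 2/2
Sum over 21 agents: 0/1 + 1/2 + 2/2 + 2/3 + 1/2 + 1/4 + 1/2 + 2/2 + 2/2 + 1/3 + 1/3 + 3/3 + 1/2 + 0/3 + 0/3 + 0/2 + 0/3 + 1/3 + 0/1 + 1/2 + 2/2 = 113/12; mean = 113/12 ÷ 21 = 113/252 = 0.448412… → 0.448.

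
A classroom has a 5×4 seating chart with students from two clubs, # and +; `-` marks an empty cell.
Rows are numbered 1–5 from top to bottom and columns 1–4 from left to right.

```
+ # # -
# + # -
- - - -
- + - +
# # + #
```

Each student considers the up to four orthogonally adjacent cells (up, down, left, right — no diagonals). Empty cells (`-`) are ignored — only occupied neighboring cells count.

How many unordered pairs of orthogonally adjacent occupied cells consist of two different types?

9

Scan each occupied cell's neighbors to the right and below so each pair is counted once.
Row 1: +(1,1)–#(1,2)≠ +(1,1)–#(2,1)≠ #(1,2)–#(1,3)= #(1,2)–+(2,2)≠ #(1,3)–#(2,3)=  → 3/5 unlike.
Row 2: #(2,1)–+(2,2)≠ +(2,2)–#(2,3)≠  → 2/2 unlike.
Row 4: +(4,2)–#(5,2)≠ +(4,4)–#(5,4)≠  → 2/2 unlike.
Row 5: #(5,1)–#(5,2)= #(5,2)–+(5,3)≠ +(5,3)–#(5,4)≠  → 2/3 unlike.
Total adjacent occupied pairs: 12; unlike-type pairs: 9.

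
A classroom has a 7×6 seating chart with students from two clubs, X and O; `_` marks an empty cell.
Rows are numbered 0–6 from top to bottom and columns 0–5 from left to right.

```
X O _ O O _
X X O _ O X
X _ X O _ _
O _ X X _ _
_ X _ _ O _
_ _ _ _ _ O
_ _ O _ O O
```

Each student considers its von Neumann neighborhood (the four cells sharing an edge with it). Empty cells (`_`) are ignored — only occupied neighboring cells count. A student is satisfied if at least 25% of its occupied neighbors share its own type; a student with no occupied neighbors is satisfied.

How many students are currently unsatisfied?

5

(0,0)X 1/2 ok
(0,1)O 0/2 unhappy
(0,3)O 1/1 ok
(0,4)O 2/2 ok
(1,0)X 3/3 ok
(1,1)X 1/3 ok
(1,2)O 0/2 unhappy
(1,4)O 1/2 ok
(1,5)X 0/1 unhappy
(2,0)X 1/2 ok
(2,2)X 1/3 ok
(2,3)O 0/2 unhappy
(3,0)O 0/1 unhappy
(3,2)X 2/2 ok
(3,3)X 1/2 ok
(4,1)X 0/0 ok
(4,4)O 0/0 ok
(5,5)O 1/1 ok
(6,2)O 0/0 ok
(6,4)O 1/1 ok
(6,5)O 2/2 ok
Unsatisfied: (0,1), (1,2), (1,5), (2,3), (3,0) — 5 in total.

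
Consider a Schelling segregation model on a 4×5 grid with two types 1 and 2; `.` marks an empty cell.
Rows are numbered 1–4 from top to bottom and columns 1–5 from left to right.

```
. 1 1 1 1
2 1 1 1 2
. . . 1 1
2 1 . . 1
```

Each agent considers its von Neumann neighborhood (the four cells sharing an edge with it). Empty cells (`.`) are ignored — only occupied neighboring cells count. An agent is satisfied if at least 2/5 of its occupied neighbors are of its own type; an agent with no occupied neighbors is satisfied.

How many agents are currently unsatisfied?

Row 1: (1,2)1 2/2 ✓ · (1,3)1 3/3 ✓ · (1,4)1 3/3 ✓ · (1,5)1 1/2 ✓
Row 2: (2,1)2 0/1 ✗ · (2,2)1 2/3 ✓ · (2,3)1 3/3 ✓ · (2,4)1 3/4 ✓ · (2,5)2 0/3 ✗
Row 3: (3,4)1 2/2 ✓ · (3,5)1 2/3 ✓
Row 4: (4,1)2 0/1 ✗ · (4,2)1 0/1 ✗ · (4,5)1 1/1 ✓
Unsatisfied: (2,1), (2,5), (4,1), (4,2) — 4 in total.

4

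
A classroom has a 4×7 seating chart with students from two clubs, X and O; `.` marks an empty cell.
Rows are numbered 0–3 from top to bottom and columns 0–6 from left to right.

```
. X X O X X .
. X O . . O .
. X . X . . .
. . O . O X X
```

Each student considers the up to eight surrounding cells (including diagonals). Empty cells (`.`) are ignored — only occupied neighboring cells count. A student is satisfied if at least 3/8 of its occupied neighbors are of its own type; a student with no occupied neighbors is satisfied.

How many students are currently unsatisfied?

8

(0,1)X 2/3 ✓
(0,2)X 2/4 ✓
(0,3)O 1/3 ✗
(0,4)X 1/3 ✗
(0,5)X 1/2 ✓
(1,1)X 3/4 ✓
(1,2)O 1/6 ✗
(1,5)O 0/2 ✗
(2,1)X 1/3 ✗
(2,3)X 0/3 ✗
(3,2)O 0/2 ✗
(3,4)O 0/2 ✗
(3,5)X 1/2 ✓
(3,6)X 1/1 ✓
Unsatisfied: (0,3), (0,4), (1,2), (1,5), (2,1), (2,3), (3,2), (3,4) — 8 in total.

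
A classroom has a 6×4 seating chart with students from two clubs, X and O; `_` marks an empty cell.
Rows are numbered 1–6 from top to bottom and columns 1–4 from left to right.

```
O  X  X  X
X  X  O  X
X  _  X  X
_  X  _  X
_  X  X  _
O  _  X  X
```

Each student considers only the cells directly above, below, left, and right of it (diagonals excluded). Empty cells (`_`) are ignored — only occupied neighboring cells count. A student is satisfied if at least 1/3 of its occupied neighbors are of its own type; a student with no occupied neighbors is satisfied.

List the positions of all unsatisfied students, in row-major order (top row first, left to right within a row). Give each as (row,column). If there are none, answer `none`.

(1,1), (2,3)

(1,1)O 0/2 unhappy
(1,2)X 2/3 ok
(1,3)X 2/3 ok
(1,4)X 2/2 ok
(2,1)X 2/3 ok
(2,2)X 2/3 ok
(2,3)O 0/4 unhappy
(2,4)X 2/3 ok
(3,1)X 1/1 ok
(3,3)X 1/2 ok
(3,4)X 3/3 ok
(4,2)X 1/1 ok
(4,4)X 1/1 ok
(5,2)X 2/2 ok
(5,3)X 2/2 ok
(6,1)O 0/0 ok
(6,3)X 2/2 ok
(6,4)X 1/1 ok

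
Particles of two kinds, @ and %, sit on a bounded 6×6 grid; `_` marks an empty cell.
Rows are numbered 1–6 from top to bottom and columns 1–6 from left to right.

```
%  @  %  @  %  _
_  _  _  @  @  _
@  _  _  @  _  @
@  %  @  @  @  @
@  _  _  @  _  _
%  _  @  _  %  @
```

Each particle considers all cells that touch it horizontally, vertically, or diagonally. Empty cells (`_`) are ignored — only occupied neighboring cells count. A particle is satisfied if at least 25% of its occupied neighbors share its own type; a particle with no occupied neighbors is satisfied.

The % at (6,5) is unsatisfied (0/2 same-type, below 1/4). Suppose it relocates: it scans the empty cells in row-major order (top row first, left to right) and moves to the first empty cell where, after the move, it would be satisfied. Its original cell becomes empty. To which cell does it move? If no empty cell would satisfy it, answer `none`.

Vacating (6,5). Empty cells in order:
  (1,6): 1/2 same-type → satisfied — stop here.

(1,6)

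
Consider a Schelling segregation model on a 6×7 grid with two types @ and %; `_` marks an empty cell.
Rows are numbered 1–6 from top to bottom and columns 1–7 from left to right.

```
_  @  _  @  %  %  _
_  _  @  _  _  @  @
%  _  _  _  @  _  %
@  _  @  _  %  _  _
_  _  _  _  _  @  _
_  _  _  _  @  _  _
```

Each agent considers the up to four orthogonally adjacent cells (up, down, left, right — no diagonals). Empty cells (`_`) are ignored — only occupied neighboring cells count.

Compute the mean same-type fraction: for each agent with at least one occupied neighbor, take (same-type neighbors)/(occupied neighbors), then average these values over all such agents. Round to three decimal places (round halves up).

(1,2)@ — no occupied neighbors
(1,4)@ 0/1
(1,5)% 1/2
(1,6)% 1/2
(2,3)@ — no occupied neighbors
(2,6)@ 1/2
(2,7)@ 1/2
(3,1)% 0/1
(3,5)@ 0/1
(3,7)% 0/1
(4,1)@ 0/1
(4,3)@ — no occupied neighbors
(4,5)% 0/1
(5,6)@ — no occupied neighbors
(6,5)@ — no occupied neighbors
Sum over 10 agents: 0/1 + 1/2 + 1/2 + 1/2 + 1/2 + 0/1 + 0/1 + 0/1 + 0/1 + 0/1 = 2; mean = 2 ÷ 10 = 1/5 = 0.2 → 0.200.

0.200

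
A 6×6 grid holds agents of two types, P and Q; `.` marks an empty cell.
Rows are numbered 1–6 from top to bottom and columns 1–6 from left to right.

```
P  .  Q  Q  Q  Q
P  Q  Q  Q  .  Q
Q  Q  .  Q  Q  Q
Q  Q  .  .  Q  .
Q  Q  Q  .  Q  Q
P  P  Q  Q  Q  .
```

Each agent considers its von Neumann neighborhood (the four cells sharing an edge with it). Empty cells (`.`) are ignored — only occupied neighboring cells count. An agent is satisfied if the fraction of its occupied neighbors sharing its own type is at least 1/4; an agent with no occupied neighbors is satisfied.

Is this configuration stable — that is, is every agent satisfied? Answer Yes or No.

(1,1)P 1/1 satisfied
(1,3)Q 2/2 satisfied
(1,4)Q 3/3 satisfied
(1,5)Q 2/2 satisfied
(1,6)Q 2/2 satisfied
(2,1)P 1/3 satisfied
(2,2)Q 2/3 satisfied
(2,3)Q 3/3 satisfied
(2,4)Q 3/3 satisfied
(2,6)Q 2/2 satisfied
(3,1)Q 2/3 satisfied
(3,2)Q 3/3 satisfied
(3,4)Q 2/2 satisfied
(3,5)Q 3/3 satisfied
(3,6)Q 2/2 satisfied
(4,1)Q 3/3 satisfied
(4,2)Q 3/3 satisfied
(4,5)Q 2/2 satisfied
(5,1)Q 2/3 satisfied
(5,2)Q 3/4 satisfied
(5,3)Q 2/2 satisfied
(5,5)Q 3/3 satisfied
(5,6)Q 1/1 satisfied
(6,1)P 1/2 satisfied
(6,2)P 1/3 satisfied
(6,3)Q 2/3 satisfied
(6,4)Q 2/2 satisfied
(6,5)Q 2/2 satisfied
All meet the threshold, so the configuration is stable.

Yes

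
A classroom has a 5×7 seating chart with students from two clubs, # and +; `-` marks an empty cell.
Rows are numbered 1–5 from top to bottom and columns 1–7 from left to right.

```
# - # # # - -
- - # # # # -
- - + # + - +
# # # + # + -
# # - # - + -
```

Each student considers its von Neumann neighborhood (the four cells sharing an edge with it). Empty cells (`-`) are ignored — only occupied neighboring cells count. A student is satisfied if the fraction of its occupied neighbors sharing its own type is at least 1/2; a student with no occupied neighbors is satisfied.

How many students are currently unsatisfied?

Row 1: (1,1)# 0/0 ok · (1,3)# 2/2 ok · (1,4)# 3/3 ok · (1,5)# 2/2 ok
Row 2: (2,3)# 2/3 ok · (2,4)# 4/4 ok · (2,5)# 3/4 ok · (2,6)# 1/1 ok
Row 3: (3,3)+ 0/3 unhappy · (3,4)# 1/4 unhappy · (3,5)+ 0/3 unhappy · (3,7)+ 0/0 ok
Row 4: (4,1)# 2/2 ok · (4,2)# 3/3 ok · (4,3)# 1/3 unhappy · (4,4)+ 0/4 unhappy · (4,5)# 0/3 unhappy · (4,6)+ 1/2 ok
Row 5: (5,1)# 2/2 ok · (5,2)# 2/2 ok · (5,4)# 0/1 unhappy · (5,6)+ 1/1 ok
Unsatisfied: (3,3), (3,4), (3,5), (4,3), (4,4), (4,5), (5,4) — 7 in total.

7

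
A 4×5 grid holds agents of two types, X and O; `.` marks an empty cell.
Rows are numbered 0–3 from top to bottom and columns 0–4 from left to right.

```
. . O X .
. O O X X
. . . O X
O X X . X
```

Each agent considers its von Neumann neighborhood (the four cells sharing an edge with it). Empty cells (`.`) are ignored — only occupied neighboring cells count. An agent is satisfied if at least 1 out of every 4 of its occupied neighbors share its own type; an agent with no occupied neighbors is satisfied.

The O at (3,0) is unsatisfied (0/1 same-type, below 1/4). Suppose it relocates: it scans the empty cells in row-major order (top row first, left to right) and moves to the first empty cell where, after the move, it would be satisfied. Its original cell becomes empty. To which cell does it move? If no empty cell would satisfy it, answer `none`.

Vacating (3,0). Empty cells in order:
  (0,0): 0/0 same-type → satisfied — stop here.

(0,0)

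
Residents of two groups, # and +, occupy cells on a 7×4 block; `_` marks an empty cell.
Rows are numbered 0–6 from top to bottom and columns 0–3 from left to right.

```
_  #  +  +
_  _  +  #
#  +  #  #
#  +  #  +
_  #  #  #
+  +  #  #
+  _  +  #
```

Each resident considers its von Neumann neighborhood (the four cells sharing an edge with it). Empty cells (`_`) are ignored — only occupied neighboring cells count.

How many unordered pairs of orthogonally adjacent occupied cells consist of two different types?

Scan each occupied cell's neighbors to the right and below so each pair is counted once.
From row 0: 2 unlike of 4 pairs (running 2/4).
From row 1: 2 unlike of 3 pairs (running 4/7).
From row 2: 3 unlike of 7 pairs (running 7/14).
From row 3: 5 unlike of 6 pairs (running 12/20).
From row 4: 1 unlike of 5 pairs (running 13/25).
From row 5: 2 unlike of 6 pairs (running 15/31).
From row 6: 1 unlike of 1 pairs (running 16/32).
Total adjacent occupied pairs: 32; unlike-type pairs: 16.

16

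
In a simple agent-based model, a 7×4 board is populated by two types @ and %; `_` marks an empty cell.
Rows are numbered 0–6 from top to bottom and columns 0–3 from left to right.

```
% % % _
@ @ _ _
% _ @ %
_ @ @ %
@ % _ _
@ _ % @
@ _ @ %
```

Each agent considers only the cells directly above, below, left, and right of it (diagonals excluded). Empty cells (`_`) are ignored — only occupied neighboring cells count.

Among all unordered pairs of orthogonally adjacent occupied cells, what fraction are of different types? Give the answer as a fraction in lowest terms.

11/19

Scan each occupied cell's neighbors to the right and below so each pair is counted once.
From row 0: 2 unlike of 4 pairs (running 2/4).
From row 1: 1 unlike of 2 pairs (running 3/6).
From row 2: 1 unlike of 3 pairs (running 4/9).
From row 3: 2 unlike of 3 pairs (running 6/12).
From row 4: 1 unlike of 2 pairs (running 7/14).
From row 5: 3 unlike of 4 pairs (running 10/18).
From row 6: 1 unlike of 1 pairs (running 11/19).
Total adjacent occupied pairs: 19; unlike-type pairs: 11.
11/19 is already in lowest terms.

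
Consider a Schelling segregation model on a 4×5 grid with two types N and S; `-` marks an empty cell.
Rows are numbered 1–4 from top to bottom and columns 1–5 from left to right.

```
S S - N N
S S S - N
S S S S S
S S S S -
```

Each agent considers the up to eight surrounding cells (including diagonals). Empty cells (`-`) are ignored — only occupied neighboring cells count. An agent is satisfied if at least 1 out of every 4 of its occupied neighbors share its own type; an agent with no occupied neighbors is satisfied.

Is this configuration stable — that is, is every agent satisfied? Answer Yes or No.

Yes

(1,1)S 3/3 ok
(1,2)S 4/4 ok
(1,4)N 2/3 ok
(1,5)N 2/2 ok
(2,1)S 5/5 ok
(2,2)S 7/7 ok
(2,3)S 5/6 ok
(2,5)N 2/4 ok
(3,1)S 5/5 ok
(3,2)S 8/8 ok
(3,3)S 7/7 ok
(3,4)S 5/6 ok
(3,5)S 2/3 ok
(4,1)S 3/3 ok
(4,2)S 5/5 ok
(4,3)S 5/5 ok
(4,4)S 4/4 ok
All meet the threshold, so the configuration is stable.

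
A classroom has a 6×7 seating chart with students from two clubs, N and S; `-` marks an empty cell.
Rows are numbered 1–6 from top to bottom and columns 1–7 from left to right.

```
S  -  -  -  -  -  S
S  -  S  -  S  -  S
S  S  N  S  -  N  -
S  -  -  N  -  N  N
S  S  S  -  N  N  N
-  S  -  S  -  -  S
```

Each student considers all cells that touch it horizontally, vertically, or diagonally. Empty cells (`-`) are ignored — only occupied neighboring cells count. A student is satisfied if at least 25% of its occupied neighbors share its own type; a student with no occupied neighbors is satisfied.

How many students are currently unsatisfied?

(1,1)S 1/1 ✓
(1,7)S 1/1 ✓
(2,1)S 3/3 ✓
(2,3)S 2/3 ✓
(2,5)S 1/2 ✓
(2,7)S 1/2 ✓
(3,1)S 3/3 ✓
(3,2)S 4/5 ✓
(3,3)N 1/4 ✓
(3,4)S 2/4 ✓
(3,6)N 2/4 ✓
(4,1)S 4/4 ✓
(4,4)N 2/4 ✓
(4,6)N 5/5 ✓
(4,7)N 4/4 ✓
(5,1)S 3/3 ✓
(5,2)S 4/4 ✓
(5,3)S 3/4 ✓
(5,5)N 3/4 ✓
(5,6)N 4/5 ✓
(5,7)N 3/4 ✓
(6,2)S 3/3 ✓
(6,4)S 1/2 ✓
(6,7)S 0/2 ✗
Unsatisfied: (6,7) — 1 in total.

1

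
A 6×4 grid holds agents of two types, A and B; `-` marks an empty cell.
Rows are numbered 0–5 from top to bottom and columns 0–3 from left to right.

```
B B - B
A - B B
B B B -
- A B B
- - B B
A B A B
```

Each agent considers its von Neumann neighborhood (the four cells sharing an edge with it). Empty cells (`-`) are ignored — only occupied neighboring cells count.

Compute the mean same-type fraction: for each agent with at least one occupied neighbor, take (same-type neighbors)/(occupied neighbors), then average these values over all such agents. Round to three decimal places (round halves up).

0.588

Row 0: (0,0)B 1/2 · (0,1)B 1/1 · (0,3)B 1/1
Row 1: (1,0)A 0/2 · (1,2)B 2/2 · (1,3)B 2/2
Row 2: (2,0)B 1/2 · (2,1)B 2/3 · (2,2)B 3/3
Row 3: (3,1)A 0/2 · (3,2)B 3/4 · (3,3)B 2/2
Row 4: (4,2)B 2/3 · (4,3)B 3/3
Row 5: (5,0)A 0/1 · (5,1)B 0/2 · (5,2)A 0/3 · (5,3)B 1/2
Sum over 18 agents: 1/2 + 1/1 + 1/1 + 0/2 + 2/2 + 2/2 + 1/2 + 2/3 + 3/3 + 0/2 + 3/4 + 2/2 + 2/3 + 3/3 + 0/1 + 0/2 + 0/3 + 1/2 = 127/12; mean = 127/12 ÷ 18 = 127/216 = 0.587962… → 0.588.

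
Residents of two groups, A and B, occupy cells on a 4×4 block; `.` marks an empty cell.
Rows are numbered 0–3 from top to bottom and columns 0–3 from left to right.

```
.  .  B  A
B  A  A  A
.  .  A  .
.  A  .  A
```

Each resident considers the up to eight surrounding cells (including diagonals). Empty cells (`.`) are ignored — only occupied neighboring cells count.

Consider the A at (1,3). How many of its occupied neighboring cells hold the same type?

Occupied neighbors of (1,3): (0,2)=B, (0,3)=A, (1,2)=A, (2,2)=A.
Same type (A): 3 of 4.

3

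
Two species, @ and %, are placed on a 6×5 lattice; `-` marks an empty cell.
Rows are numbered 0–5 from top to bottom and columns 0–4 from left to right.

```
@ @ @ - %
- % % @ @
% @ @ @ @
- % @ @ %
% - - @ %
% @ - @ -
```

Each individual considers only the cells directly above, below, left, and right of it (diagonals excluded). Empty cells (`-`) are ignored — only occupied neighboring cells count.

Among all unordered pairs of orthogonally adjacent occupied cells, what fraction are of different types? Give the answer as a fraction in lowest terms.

Scan each occupied cell's neighbors to the right and below so each pair is counted once.
Row 0: @(0,0)–@(0,1)= @(0,1)–@(0,2)= @(0,1)–%(1,1)≠ @(0,2)–%(1,2)≠ %(0,4)–@(1,4)≠  → 3/5 unlike.
Row 1: %(1,1)–%(1,2)= %(1,1)–@(2,1)≠ %(1,2)–@(1,3)≠ %(1,2)–@(2,2)≠ @(1,3)–@(1,4)= @(1,3)–@(2,3)= @(1,4)–@(2,4)=  → 3/7 unlike.
Row 2: %(2,0)–@(2,1)≠ @(2,1)–@(2,2)= @(2,1)–%(3,1)≠ @(2,2)–@(2,3)= @(2,2)–@(3,2)= @(2,3)–@(2,4)= @(2,3)–@(3,3)= @(2,4)–%(3,4)≠  → 3/8 unlike.
Row 3: %(3,1)–@(3,2)≠ @(3,2)–@(3,3)= @(3,3)–%(3,4)≠ @(3,3)–@(4,3)= %(3,4)–%(4,4)=  → 2/5 unlike.
Row 4: %(4,0)–%(5,0)= @(4,3)–%(4,4)≠ @(4,3)–@(5,3)=  → 1/3 unlike.
Row 5: %(5,0)–@(5,1)≠  → 1/1 unlike.
Total adjacent occupied pairs: 29; unlike-type pairs: 13.
13/29 is already in lowest terms.

13/29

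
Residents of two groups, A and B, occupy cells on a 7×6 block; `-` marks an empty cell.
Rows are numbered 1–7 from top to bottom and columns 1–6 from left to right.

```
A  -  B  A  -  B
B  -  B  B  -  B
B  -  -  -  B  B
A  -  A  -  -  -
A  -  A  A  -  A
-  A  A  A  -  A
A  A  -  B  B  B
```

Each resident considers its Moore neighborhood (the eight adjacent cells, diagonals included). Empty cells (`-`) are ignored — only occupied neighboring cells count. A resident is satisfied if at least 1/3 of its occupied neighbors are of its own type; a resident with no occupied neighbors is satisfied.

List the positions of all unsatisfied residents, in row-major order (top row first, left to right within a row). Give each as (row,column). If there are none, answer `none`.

(1,1), (1,4)

(1,1)A 0/1 not
(1,3)B 2/3 satisfied
(1,4)A 0/3 not
(1,6)B 1/1 satisfied
(2,1)B 1/2 satisfied
(2,3)B 2/3 satisfied
(2,4)B 3/4 satisfied
(2,6)B 3/3 satisfied
(3,1)B 1/2 satisfied
(3,5)B 3/3 satisfied
(3,6)B 2/2 satisfied
(4,1)A 1/2 satisfied
(4,3)A 2/2 satisfied
(5,1)A 2/2 satisfied
(5,3)A 5/5 satisfied
(5,4)A 4/4 satisfied
(5,6)A 1/1 satisfied
(6,2)A 5/5 satisfied
(6,3)A 5/6 satisfied
(6,4)A 3/5 satisfied
(6,6)A 1/3 satisfied
(7,1)A 2/2 satisfied
(7,2)A 3/3 satisfied
(7,4)B 1/3 satisfied
(7,5)B 2/4 satisfied
(7,6)B 1/2 satisfied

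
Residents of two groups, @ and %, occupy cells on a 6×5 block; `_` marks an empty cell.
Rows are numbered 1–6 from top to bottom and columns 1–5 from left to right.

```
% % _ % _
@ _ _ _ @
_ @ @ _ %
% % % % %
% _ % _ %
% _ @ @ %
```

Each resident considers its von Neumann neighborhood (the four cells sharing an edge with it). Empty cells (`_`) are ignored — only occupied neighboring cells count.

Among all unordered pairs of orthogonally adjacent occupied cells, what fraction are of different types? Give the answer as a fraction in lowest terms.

6/19

Scan each occupied cell's neighbors to the right and below so each pair is counted once.
Row 1: %(1,1)–%(1,2)= %(1,1)–@(2,1)≠  → 1/2 unlike.
Row 2: @(2,5)–%(3,5)≠  → 1/1 unlike.
Row 3: @(3,2)–@(3,3)= @(3,2)–%(4,2)≠ @(3,3)–%(4,3)≠ %(3,5)–%(4,5)=  → 2/4 unlike.
Row 4: %(4,1)–%(4,2)= %(4,1)–%(5,1)= %(4,2)–%(4,3)= %(4,3)–%(4,4)= %(4,3)–%(5,3)= %(4,4)–%(4,5)= %(4,5)–%(5,5)=  → 0/7 unlike.
Row 5: %(5,1)–%(6,1)= %(5,3)–@(6,3)≠ %(5,5)–%(6,5)=  → 1/3 unlike.
Row 6: @(6,3)–@(6,4)= @(6,4)–%(6,5)≠  → 1/2 unlike.
Total adjacent occupied pairs: 19; unlike-type pairs: 6.
6/19 is already in lowest terms.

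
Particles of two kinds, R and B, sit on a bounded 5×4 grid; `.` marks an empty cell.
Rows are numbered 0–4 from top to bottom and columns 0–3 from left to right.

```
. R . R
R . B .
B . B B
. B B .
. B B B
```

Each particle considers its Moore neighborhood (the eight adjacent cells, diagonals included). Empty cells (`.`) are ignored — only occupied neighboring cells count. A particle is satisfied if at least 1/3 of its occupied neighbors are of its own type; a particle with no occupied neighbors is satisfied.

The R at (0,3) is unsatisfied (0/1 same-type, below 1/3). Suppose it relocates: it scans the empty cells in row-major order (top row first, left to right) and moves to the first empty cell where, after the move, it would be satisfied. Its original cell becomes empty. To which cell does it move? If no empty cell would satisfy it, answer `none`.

(0,0)

Vacating (0,3). Empty cells in order:
  (0,0): 2/2 same-type → satisfied — stop here.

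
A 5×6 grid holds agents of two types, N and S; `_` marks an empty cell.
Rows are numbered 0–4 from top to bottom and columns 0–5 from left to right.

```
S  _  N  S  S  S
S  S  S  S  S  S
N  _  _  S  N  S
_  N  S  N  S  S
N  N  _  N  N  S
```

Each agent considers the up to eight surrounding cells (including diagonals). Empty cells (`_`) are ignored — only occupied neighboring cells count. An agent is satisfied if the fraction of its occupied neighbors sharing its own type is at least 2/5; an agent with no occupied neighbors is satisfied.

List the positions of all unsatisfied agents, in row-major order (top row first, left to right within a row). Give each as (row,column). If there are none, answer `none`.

(0,0)S 2/2 satisfied
(0,2)N 0/4 not
(0,3)S 4/5 satisfied
(0,4)S 5/5 satisfied
(0,5)S 3/3 satisfied
(1,0)S 2/3 satisfied
(1,1)S 3/5 satisfied
(1,2)S 4/5 satisfied
(1,3)S 5/7 satisfied
(1,4)S 7/8 satisfied
(1,5)S 4/5 satisfied
(2,0)N 1/3 not
(2,3)S 5/7 satisfied
(2,4)N 1/8 not
(2,5)S 4/5 satisfied
(3,1)N 3/4 satisfied
(3,2)S 1/5 not
(3,3)N 3/6 satisfied
(3,4)S 4/8 satisfied
(3,5)S 3/5 satisfied
(4,0)N 2/2 satisfied
(4,1)N 2/3 satisfied
(4,3)N 2/4 satisfied
(4,4)N 2/5 satisfied
(4,5)S 2/3 satisfied

(0,2), (2,0), (2,4), (3,2)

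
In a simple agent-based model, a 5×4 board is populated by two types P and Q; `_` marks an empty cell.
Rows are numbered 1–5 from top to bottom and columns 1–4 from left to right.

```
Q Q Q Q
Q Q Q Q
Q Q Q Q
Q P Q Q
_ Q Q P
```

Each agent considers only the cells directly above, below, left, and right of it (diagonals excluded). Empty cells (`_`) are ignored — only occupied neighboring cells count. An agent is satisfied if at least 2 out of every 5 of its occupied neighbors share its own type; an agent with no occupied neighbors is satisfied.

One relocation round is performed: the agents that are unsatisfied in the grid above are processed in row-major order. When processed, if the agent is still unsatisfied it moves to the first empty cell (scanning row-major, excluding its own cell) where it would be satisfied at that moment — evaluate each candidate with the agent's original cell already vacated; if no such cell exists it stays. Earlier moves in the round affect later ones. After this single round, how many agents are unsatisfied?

2

Initially unsatisfied (in order): (4,2), (5,4).
  (4,2): no empty cell satisfies it; stays.
  (5,4): no empty cell satisfies it; stays.
Resulting grid:
Q Q Q Q
Q Q Q Q
Q Q Q Q
Q P Q Q
_ Q Q P
Unsatisfied now: (4,2), (5,4).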